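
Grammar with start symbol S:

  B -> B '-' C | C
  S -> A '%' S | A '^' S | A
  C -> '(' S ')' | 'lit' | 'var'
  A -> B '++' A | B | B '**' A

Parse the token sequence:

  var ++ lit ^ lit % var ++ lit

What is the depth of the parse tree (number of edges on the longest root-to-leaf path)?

7

[S [A [B [C var]] ++ [A [B [C lit]]]] ^ [S [A [B [C lit]]] % [S [A [B [C var]] ++ [A [B [C lit]]]]]]]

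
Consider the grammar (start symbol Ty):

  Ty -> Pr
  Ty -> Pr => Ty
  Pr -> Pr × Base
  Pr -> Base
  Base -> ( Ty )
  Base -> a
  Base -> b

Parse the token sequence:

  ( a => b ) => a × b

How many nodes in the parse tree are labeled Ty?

4

[Ty [Pr [Base ( [Ty [Pr [Base a]] => [Ty [Pr [Base b]]]] )]] => [Ty [Pr [Pr [Base a]] × [Base b]]]]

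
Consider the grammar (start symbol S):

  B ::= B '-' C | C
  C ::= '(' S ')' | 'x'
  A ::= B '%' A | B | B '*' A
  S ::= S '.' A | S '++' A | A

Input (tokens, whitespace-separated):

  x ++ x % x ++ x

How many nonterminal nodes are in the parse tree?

[S [S [S [A [B [C x]]]] ++ [A [B [C x]] % [A [B [C x]]]]] ++ [A [B [C x]]]]

15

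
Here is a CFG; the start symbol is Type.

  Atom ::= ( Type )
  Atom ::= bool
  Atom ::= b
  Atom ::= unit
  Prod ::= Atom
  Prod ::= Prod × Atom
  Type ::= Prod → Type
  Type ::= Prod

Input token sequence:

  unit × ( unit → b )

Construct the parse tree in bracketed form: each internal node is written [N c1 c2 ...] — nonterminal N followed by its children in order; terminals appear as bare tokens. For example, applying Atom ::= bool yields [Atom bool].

[Type [Prod [Prod [Atom unit]] × [Atom ( [Type [Prod [Atom unit]] → [Type [Prod [Atom b]]]] )]]]

Type
Prod
Prod × Atom
Atom × Atom
unit × Atom
unit × ( Type )
unit × ( Prod → Type )
unit × ( Atom → Type )
unit × ( unit → Type )
unit × ( unit → Prod )
unit × ( unit → Atom )
unit × ( unit → b )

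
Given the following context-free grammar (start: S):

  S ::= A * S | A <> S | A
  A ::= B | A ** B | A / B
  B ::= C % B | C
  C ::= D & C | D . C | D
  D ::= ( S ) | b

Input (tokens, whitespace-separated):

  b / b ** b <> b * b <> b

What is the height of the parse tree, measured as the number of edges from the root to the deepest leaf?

[S [A [A [A [B [C [D b]]]] / [B [C [D b]]]] ** [B [C [D b]]]] <> [S [A [B [C [D b]]]] * [S [A [B [C [D b]]]] <> [S [A [B [C [D b]]]]]]]]

8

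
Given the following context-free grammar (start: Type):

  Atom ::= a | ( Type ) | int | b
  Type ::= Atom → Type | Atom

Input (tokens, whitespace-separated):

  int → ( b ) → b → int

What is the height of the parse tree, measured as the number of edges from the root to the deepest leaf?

5

[Type [Atom int] → [Type [Atom ( [Type [Atom b]] )] → [Type [Atom b] → [Type [Atom int]]]]]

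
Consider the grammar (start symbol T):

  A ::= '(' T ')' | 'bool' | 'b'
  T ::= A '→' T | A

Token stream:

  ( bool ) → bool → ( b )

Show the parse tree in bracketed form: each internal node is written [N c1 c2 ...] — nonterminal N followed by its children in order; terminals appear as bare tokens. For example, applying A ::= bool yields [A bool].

[T [A ( [T [A bool]] )] → [T [A bool] → [T [A ( [T [A b]] )]]]]

T
A → T
( T ) → T
( A ) → T
( bool ) → T
( bool ) → A → T
( bool ) → bool → T
( bool ) → bool → A
( bool ) → bool → ( T )
( bool ) → bool → ( A )
( bool ) → bool → ( b )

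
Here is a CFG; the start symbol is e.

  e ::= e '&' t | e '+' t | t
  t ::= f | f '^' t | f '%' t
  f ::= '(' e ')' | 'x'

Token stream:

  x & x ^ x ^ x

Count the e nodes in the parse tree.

[e [e [t [f x]]] & [t [f x] ^ [t [f x] ^ [t [f x]]]]]

2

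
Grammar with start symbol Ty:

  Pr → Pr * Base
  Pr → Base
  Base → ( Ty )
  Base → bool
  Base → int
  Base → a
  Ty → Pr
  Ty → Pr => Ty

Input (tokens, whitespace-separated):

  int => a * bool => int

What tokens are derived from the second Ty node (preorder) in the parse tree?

a * bool => int

[Ty [Pr [Base int]] => [Ty [Pr [Pr [Base a]] * [Base bool]] => [Ty [Pr [Base int]]]]]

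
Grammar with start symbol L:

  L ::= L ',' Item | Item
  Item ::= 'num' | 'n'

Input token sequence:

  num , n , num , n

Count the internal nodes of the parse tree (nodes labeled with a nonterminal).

[L [L [L [L [Item num]] , [Item n]] , [Item num]] , [Item n]]

8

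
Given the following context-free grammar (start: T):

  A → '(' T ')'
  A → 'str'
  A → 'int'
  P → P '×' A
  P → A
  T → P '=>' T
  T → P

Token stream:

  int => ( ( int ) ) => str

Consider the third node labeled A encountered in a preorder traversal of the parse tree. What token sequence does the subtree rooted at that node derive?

[T [P [A int]] => [T [P [A ( [T [P [A ( [T [P [A int]]] )]]] )]] => [T [P [A str]]]]]

( int )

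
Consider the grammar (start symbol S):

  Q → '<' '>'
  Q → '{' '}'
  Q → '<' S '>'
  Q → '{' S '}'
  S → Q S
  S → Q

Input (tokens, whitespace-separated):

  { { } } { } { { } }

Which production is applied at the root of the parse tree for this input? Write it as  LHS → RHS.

S → Q S

[S [Q { [S [Q { }]] }] [S [Q { }] [S [Q { [S [Q { }]] }]]]]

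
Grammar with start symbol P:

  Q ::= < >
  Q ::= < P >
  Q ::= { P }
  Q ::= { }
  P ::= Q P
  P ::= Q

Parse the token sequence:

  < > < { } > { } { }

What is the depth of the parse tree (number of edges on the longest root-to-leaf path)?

5

[P [Q < >] [P [Q < [P [Q { }]] >] [P [Q { }] [P [Q { }]]]]]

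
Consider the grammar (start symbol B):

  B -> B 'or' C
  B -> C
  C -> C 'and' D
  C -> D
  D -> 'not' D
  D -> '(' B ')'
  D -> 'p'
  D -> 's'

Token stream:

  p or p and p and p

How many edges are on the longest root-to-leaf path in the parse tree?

[B [B [C [D p]]] or [C [C [C [D p]] and [D p]] and [D p]]]

5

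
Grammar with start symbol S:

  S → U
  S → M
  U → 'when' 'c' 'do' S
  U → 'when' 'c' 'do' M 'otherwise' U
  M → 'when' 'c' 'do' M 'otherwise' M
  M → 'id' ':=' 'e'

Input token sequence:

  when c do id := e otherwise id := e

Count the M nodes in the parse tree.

[S [M when c do [M id := e] otherwise [M id := e]]]

3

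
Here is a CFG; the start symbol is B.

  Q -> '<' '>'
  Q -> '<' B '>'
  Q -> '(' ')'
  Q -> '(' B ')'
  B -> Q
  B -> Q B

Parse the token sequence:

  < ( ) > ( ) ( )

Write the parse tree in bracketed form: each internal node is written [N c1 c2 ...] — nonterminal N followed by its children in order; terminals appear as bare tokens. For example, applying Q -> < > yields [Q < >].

B
Q B
< B > B
< Q > B
< ( ) > B
< ( ) > Q B
< ( ) > ( ) B
< ( ) > ( ) Q
< ( ) > ( ) ( )

[B [Q < [B [Q ( )]] >] [B [Q ( )] [B [Q ( )]]]]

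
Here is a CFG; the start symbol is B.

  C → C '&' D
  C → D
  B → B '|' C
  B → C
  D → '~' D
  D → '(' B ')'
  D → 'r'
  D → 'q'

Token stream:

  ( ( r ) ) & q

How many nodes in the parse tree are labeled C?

[B [C [C [D ( [B [C [D ( [B [C [D r]]] )]]] )]] & [D q]]]

4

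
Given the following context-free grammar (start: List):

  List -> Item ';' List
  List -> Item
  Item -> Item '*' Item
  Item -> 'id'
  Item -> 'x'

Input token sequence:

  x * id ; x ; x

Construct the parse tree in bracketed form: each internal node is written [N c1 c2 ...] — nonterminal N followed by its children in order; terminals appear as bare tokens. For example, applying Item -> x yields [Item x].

List
Item ; List
Item * Item ; List
x * Item ; List
x * id ; List
x * id ; Item ; List
x * id ; x ; List
x * id ; x ; Item
x * id ; x ; x

[List [Item [Item x] * [Item id]] ; [List [Item x] ; [List [Item x]]]]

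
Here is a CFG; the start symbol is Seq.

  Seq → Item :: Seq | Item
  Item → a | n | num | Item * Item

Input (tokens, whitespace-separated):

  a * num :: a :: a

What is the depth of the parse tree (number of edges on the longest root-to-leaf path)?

4

[Seq [Item [Item a] * [Item num]] :: [Seq [Item a] :: [Seq [Item a]]]]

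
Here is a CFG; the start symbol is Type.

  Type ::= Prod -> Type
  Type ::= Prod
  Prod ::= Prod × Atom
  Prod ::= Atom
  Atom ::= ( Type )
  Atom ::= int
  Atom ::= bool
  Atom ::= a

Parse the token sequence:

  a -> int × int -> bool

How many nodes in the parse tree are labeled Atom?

4

[Type [Prod [Atom a]] -> [Type [Prod [Prod [Atom int]] × [Atom int]] -> [Type [Prod [Atom bool]]]]]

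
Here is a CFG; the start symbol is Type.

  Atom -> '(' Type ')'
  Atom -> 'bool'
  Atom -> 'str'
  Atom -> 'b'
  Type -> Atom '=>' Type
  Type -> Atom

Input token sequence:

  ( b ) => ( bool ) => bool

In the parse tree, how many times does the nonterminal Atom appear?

[Type [Atom ( [Type [Atom b]] )] => [Type [Atom ( [Type [Atom bool]] )] => [Type [Atom bool]]]]

5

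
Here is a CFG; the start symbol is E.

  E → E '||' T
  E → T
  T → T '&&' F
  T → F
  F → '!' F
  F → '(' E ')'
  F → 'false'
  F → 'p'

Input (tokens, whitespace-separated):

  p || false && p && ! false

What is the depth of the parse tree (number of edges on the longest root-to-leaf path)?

[E [E [T [F p]]] || [T [T [T [F false]] && [F p]] && [F ! [F false]]]]

5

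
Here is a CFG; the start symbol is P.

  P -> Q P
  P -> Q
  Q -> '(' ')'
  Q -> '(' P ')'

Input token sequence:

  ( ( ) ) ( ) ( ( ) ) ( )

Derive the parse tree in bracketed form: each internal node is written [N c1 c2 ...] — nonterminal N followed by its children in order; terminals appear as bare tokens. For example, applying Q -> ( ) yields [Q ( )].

[P [Q ( [P [Q ( )]] )] [P [Q ( )] [P [Q ( [P [Q ( )]] )] [P [Q ( )]]]]]

P
Q P
( P ) P
( Q ) P
( ( ) ) P
( ( ) ) Q P
( ( ) ) ( ) P
( ( ) ) ( ) Q P
( ( ) ) ( ) ( P ) P
( ( ) ) ( ) ( Q ) P
( ( ) ) ( ) ( ( ) ) P
( ( ) ) ( ) ( ( ) ) Q
( ( ) ) ( ) ( ( ) ) ( )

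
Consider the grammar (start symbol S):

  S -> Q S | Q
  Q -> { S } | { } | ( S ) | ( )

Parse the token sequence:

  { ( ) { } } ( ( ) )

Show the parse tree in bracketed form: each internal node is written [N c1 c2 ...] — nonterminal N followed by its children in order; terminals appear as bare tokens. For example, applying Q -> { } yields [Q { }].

[S [Q { [S [Q ( )] [S [Q { }]]] }] [S [Q ( [S [Q ( )]] )]]]

S
Q S
{ S } S
{ Q S } S
{ ( ) S } S
{ ( ) Q } S
{ ( ) { } } S
{ ( ) { } } Q
{ ( ) { } } ( S )
{ ( ) { } } ( Q )
{ ( ) { } } ( ( ) )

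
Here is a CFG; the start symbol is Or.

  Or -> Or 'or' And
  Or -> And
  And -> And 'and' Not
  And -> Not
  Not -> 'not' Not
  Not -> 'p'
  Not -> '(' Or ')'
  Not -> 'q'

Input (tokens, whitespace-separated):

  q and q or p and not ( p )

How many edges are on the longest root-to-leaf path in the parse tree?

7

[Or [Or [And [And [Not q]] and [Not q]]] or [And [And [Not p]] and [Not not [Not ( [Or [And [Not p]]] )]]]]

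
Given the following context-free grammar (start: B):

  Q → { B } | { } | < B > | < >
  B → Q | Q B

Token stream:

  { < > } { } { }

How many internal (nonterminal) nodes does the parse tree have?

[B [Q { [B [Q < >]] }] [B [Q { }] [B [Q { }]]]]

8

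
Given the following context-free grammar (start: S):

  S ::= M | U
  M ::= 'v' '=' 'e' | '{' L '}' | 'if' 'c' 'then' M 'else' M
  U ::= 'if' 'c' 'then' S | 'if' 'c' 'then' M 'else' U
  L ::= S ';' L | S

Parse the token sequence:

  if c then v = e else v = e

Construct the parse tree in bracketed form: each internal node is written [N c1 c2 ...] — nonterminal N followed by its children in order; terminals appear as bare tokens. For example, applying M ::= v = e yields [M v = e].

S
M
if c then M else M
if c then v = e else M
if c then v = e else v = e

[S [M if c then [M v = e] else [M v = e]]]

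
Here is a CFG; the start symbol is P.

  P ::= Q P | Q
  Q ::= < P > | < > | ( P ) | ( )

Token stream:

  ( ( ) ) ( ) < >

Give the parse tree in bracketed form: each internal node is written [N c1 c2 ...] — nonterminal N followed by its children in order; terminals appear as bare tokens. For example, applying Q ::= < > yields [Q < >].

P
Q P
( P ) P
( Q ) P
( ( ) ) P
( ( ) ) Q P
( ( ) ) ( ) P
( ( ) ) ( ) Q
( ( ) ) ( ) < >

[P [Q ( [P [Q ( )]] )] [P [Q ( )] [P [Q < >]]]]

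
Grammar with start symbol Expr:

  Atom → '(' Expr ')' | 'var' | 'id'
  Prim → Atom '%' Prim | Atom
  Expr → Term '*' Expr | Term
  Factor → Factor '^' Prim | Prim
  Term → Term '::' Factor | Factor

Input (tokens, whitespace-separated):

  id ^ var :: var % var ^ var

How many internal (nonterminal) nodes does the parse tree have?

17

[Expr [Term [Term [Factor [Factor [Prim [Atom id]]] ^ [Prim [Atom var]]]] :: [Factor [Factor [Prim [Atom var] % [Prim [Atom var]]]] ^ [Prim [Atom var]]]]]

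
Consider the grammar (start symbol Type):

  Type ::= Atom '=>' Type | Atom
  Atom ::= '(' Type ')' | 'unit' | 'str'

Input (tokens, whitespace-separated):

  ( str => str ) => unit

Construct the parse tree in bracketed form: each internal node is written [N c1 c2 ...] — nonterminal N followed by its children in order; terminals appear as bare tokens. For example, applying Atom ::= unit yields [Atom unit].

[Type [Atom ( [Type [Atom str] => [Type [Atom str]]] )] => [Type [Atom unit]]]

Type
Atom => Type
( Type ) => Type
( Atom => Type ) => Type
( str => Type ) => Type
( str => Atom ) => Type
( str => str ) => Type
( str => str ) => Atom
( str => str ) => unit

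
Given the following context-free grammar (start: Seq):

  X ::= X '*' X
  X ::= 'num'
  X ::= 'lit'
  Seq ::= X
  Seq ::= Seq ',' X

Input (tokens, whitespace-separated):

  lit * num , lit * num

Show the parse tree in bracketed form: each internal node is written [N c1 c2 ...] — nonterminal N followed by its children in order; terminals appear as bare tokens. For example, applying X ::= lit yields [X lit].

[Seq [Seq [X [X lit] * [X num]]] , [X [X lit] * [X num]]]

Seq
Seq , X
X , X
X * X , X
lit * X , X
lit * num , X
lit * num , X * X
lit * num , lit * X
lit * num , lit * num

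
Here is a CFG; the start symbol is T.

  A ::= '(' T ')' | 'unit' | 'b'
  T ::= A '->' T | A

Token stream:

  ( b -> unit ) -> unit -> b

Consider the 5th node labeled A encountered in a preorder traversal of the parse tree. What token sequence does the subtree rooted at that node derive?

[T [A ( [T [A b] -> [T [A unit]]] )] -> [T [A unit] -> [T [A b]]]]

b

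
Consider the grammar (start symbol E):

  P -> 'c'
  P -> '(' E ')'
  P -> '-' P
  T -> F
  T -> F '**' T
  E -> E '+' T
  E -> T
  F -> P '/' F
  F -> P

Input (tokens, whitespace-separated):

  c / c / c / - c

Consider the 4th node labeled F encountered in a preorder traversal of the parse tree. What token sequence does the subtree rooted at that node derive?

- c

[E [T [F [P c] / [F [P c] / [F [P c] / [F [P - [P c]]]]]]]]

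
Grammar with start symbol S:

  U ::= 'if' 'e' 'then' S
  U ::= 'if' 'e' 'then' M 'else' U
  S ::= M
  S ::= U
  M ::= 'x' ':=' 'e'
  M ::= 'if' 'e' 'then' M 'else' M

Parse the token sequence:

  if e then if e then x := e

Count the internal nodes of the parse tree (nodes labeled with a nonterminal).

[S [U if e then [S [U if e then [S [M x := e]]]]]]

6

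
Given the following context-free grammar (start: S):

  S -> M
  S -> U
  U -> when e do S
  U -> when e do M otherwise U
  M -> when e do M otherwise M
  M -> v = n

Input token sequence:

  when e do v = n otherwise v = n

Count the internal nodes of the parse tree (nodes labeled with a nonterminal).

4

[S [M when e do [M v = n] otherwise [M v = n]]]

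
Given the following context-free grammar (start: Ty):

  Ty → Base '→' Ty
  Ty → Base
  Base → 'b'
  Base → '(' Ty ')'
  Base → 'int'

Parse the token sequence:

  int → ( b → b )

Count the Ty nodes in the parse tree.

[Ty [Base int] → [Ty [Base ( [Ty [Base b] → [Ty [Base b]]] )]]]

4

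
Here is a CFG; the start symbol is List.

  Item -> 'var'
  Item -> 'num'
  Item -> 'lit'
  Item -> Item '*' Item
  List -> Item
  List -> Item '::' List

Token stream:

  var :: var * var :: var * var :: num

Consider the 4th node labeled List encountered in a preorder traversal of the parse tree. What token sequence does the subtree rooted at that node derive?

[List [Item var] :: [List [Item [Item var] * [Item var]] :: [List [Item [Item var] * [Item var]] :: [List [Item num]]]]]

num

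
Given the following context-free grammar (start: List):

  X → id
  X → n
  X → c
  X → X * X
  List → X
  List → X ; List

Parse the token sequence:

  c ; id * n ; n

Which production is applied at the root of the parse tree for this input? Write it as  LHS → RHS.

[List [X c] ; [List [X [X id] * [X n]] ; [List [X n]]]]

List → X ; List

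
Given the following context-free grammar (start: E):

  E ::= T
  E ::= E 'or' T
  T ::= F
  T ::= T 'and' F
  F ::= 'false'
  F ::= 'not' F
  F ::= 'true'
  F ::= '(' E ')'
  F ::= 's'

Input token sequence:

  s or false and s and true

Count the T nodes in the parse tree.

4

[E [E [T [F s]]] or [T [T [T [F false]] and [F s]] and [F true]]]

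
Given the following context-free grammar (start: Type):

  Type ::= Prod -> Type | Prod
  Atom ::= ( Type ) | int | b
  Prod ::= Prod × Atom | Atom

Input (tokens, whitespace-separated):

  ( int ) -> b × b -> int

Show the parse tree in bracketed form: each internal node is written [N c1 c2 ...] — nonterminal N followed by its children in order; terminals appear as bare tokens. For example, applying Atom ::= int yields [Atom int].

[Type [Prod [Atom ( [Type [Prod [Atom int]]] )]] -> [Type [Prod [Prod [Atom b]] × [Atom b]] -> [Type [Prod [Atom int]]]]]

Type
Prod -> Type
Atom -> Type
( Type ) -> Type
( Prod ) -> Type
( Atom ) -> Type
( int ) -> Type
( int ) -> Prod -> Type
( int ) -> Prod × Atom -> Type
( int ) -> Atom × Atom -> Type
( int ) -> b × Atom -> Type
( int ) -> b × b -> Type
( int ) -> b × b -> Prod
( int ) -> b × b -> Atom
( int ) -> b × b -> int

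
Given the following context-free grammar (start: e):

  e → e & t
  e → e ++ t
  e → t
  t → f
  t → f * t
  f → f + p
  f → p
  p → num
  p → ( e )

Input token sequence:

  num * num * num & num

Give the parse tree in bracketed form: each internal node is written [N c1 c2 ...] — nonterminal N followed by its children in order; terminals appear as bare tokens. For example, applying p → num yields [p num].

[e [e [t [f [p num]] * [t [f [p num]] * [t [f [p num]]]]]] & [t [f [p num]]]]

e
e & t
t & t
f * t & t
p * t & t
num * t & t
num * f * t & t
num * p * t & t
num * num * t & t
num * num * f & t
num * num * p & t
num * num * num & t
num * num * num & f
num * num * num & p
num * num * num & num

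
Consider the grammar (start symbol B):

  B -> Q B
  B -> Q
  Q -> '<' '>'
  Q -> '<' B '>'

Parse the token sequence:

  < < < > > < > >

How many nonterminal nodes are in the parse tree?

8

[B [Q < [B [Q < [B [Q < >]] >] [B [Q < >]]] >]]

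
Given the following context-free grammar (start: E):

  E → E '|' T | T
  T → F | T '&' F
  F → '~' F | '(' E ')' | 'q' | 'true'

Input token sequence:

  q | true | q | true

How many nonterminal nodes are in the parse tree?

12

[E [E [E [E [T [F q]]] | [T [F true]]] | [T [F q]]] | [T [F true]]]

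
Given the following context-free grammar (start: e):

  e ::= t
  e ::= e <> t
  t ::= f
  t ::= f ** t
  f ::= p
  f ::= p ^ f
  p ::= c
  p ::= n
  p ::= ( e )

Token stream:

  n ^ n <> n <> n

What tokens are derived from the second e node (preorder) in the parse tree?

[e [e [e [t [f [p n] ^ [f [p n]]]]] <> [t [f [p n]]]] <> [t [f [p n]]]]

n ^ n <> n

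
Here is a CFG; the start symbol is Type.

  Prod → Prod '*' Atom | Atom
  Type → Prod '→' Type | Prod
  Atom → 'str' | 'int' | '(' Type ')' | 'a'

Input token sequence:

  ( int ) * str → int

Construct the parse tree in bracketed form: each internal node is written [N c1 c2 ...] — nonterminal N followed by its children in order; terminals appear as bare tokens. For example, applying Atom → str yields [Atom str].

Type
Prod → Type
Prod * Atom → Type
Atom * Atom → Type
( Type ) * Atom → Type
( Prod ) * Atom → Type
( Atom ) * Atom → Type
( int ) * Atom → Type
( int ) * str → Type
( int ) * str → Prod
( int ) * str → Atom
( int ) * str → int

[Type [Prod [Prod [Atom ( [Type [Prod [Atom int]]] )]] * [Atom str]] → [Type [Prod [Atom int]]]]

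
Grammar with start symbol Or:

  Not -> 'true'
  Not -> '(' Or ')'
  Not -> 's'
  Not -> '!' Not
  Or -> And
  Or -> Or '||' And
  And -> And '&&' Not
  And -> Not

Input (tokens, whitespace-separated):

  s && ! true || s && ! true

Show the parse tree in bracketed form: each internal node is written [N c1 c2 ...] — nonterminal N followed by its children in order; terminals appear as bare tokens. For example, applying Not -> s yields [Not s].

[Or [Or [And [And [Not s]] && [Not ! [Not true]]]] || [And [And [Not s]] && [Not ! [Not true]]]]

Or
Or || And
And || And
And && Not || And
Not && Not || And
s && Not || And
s && ! Not || And
s && ! true || And
s && ! true || And && Not
s && ! true || Not && Not
s && ! true || s && Not
s && ! true || s && ! Not
s && ! true || s && ! true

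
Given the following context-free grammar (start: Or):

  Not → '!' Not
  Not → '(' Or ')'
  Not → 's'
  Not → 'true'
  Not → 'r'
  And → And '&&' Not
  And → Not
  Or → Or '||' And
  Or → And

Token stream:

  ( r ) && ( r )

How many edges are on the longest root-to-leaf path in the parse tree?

[Or [And [And [Not ( [Or [And [Not r]]] )]] && [Not ( [Or [And [Not r]]] )]]]

7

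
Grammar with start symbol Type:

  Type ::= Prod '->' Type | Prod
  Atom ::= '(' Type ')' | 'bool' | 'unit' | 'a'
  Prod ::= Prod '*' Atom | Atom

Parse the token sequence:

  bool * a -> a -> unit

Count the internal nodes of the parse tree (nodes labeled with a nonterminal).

[Type [Prod [Prod [Atom bool]] * [Atom a]] -> [Type [Prod [Atom a]] -> [Type [Prod [Atom unit]]]]]

11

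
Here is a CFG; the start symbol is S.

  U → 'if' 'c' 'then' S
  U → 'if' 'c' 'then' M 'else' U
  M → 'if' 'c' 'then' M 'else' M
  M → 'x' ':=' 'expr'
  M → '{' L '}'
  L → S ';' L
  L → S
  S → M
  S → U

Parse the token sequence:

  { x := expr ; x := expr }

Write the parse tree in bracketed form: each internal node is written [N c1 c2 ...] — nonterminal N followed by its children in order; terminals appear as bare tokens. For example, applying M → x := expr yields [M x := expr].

S
M
{ L }
{ S ; L }
{ M ; L }
{ x := expr ; L }
{ x := expr ; S }
{ x := expr ; M }
{ x := expr ; x := expr }

[S [M { [L [S [M x := expr]] ; [L [S [M x := expr]]]] }]]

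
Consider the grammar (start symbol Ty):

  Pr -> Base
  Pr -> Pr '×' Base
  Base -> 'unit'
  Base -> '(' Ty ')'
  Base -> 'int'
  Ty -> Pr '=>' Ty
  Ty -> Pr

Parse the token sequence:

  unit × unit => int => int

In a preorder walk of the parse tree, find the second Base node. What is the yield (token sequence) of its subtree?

[Ty [Pr [Pr [Base unit]] × [Base unit]] => [Ty [Pr [Base int]] => [Ty [Pr [Base int]]]]]

unit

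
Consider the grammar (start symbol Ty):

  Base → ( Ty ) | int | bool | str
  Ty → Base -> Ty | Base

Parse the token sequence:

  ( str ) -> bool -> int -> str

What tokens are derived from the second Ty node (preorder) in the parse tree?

[Ty [Base ( [Ty [Base str]] )] -> [Ty [Base bool] -> [Ty [Base int] -> [Ty [Base str]]]]]

str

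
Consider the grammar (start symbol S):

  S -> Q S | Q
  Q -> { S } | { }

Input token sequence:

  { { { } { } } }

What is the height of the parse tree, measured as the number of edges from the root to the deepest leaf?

7

[S [Q { [S [Q { [S [Q { }] [S [Q { }]]] }]] }]]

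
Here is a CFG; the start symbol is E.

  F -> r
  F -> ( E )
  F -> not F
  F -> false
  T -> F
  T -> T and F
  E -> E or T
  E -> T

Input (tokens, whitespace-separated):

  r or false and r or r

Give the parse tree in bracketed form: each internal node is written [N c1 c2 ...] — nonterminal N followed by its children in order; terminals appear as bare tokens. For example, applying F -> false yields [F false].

[E [E [E [T [F r]]] or [T [T [F false]] and [F r]]] or [T [F r]]]

E
E or T
E or T or T
T or T or T
F or T or T
r or T or T
r or T and F or T
r or F and F or T
r or false and F or T
r or false and r or T
r or false and r or F
r or false and r or r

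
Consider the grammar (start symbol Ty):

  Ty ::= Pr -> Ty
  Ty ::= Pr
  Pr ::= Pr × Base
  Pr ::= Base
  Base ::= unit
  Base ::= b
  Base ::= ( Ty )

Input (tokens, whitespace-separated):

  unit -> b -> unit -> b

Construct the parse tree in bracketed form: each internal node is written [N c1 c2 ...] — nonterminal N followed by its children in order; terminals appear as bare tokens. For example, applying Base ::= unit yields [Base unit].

[Ty [Pr [Base unit]] -> [Ty [Pr [Base b]] -> [Ty [Pr [Base unit]] -> [Ty [Pr [Base b]]]]]]

Ty
Pr -> Ty
Base -> Ty
unit -> Ty
unit -> Pr -> Ty
unit -> Base -> Ty
unit -> b -> Ty
unit -> b -> Pr -> Ty
unit -> b -> Base -> Ty
unit -> b -> unit -> Ty
unit -> b -> unit -> Pr
unit -> b -> unit -> Base
unit -> b -> unit -> b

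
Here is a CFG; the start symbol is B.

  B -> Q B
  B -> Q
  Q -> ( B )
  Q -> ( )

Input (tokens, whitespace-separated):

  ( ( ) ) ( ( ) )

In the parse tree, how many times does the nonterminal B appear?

[B [Q ( [B [Q ( )]] )] [B [Q ( [B [Q ( )]] )]]]

4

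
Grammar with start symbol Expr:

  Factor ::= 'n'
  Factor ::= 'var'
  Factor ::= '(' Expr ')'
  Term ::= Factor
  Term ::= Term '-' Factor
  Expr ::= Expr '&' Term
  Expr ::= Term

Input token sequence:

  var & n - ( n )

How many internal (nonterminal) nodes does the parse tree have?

11

[Expr [Expr [Term [Factor var]]] & [Term [Term [Factor n]] - [Factor ( [Expr [Term [Factor n]]] )]]]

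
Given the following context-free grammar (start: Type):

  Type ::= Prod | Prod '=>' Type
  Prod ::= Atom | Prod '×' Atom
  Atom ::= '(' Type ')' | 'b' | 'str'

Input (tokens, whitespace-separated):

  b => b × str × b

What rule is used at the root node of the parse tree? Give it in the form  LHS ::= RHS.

Type ::= Prod '=>' Type

[Type [Prod [Atom b]] => [Type [Prod [Prod [Prod [Atom b]] × [Atom str]] × [Atom b]]]]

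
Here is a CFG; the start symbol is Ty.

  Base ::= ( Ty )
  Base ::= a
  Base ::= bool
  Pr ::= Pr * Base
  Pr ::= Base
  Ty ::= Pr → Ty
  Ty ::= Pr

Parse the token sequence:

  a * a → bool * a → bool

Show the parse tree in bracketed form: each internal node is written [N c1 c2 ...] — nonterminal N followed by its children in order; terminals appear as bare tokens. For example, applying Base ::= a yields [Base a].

[Ty [Pr [Pr [Base a]] * [Base a]] → [Ty [Pr [Pr [Base bool]] * [Base a]] → [Ty [Pr [Base bool]]]]]

Ty
Pr → Ty
Pr * Base → Ty
Base * Base → Ty
a * Base → Ty
a * a → Ty
a * a → Pr → Ty
a * a → Pr * Base → Ty
a * a → Base * Base → Ty
a * a → bool * Base → Ty
a * a → bool * a → Ty
a * a → bool * a → Pr
a * a → bool * a → Base
a * a → bool * a → bool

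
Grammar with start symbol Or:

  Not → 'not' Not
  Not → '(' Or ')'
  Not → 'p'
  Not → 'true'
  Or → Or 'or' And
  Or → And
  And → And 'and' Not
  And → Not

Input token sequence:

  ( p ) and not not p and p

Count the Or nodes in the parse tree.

[Or [And [And [And [Not ( [Or [And [Not p]]] )]] and [Not not [Not not [Not p]]]] and [Not p]]]

2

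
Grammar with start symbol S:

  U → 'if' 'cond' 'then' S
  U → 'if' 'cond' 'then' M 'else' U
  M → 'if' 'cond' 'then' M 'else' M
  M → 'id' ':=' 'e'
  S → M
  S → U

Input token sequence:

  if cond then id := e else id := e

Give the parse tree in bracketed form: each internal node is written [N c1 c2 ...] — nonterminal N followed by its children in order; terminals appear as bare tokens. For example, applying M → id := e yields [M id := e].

S
M
if cond then M else M
if cond then id := e else M
if cond then id := e else id := e

[S [M if cond then [M id := e] else [M id := e]]]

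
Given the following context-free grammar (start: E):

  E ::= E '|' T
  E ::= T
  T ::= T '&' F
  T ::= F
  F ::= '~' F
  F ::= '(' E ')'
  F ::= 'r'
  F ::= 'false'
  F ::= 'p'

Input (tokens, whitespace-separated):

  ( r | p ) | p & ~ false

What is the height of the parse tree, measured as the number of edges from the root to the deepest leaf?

[E [E [T [F ( [E [E [T [F r]]] | [T [F p]]] )]]] | [T [T [F p]] & [F ~ [F false]]]]

8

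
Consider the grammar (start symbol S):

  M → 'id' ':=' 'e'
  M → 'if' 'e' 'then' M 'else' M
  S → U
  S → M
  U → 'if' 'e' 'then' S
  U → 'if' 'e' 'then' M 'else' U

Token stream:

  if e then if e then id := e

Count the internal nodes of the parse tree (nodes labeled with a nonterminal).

6

[S [U if e then [S [U if e then [S [M id := e]]]]]]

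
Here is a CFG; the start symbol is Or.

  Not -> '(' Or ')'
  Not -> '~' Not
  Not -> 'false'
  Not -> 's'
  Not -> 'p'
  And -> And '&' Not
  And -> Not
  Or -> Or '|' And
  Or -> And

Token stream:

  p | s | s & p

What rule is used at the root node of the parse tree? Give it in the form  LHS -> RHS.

Or -> Or '|' And

[Or [Or [Or [And [Not p]]] | [And [Not s]]] | [And [And [Not s]] & [Not p]]]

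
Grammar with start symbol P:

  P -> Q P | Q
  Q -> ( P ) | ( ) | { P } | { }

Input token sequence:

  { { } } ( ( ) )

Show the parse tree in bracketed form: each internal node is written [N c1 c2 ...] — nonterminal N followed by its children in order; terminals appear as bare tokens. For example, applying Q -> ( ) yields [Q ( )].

P
Q P
{ P } P
{ Q } P
{ { } } P
{ { } } Q
{ { } } ( P )
{ { } } ( Q )
{ { } } ( ( ) )

[P [Q { [P [Q { }]] }] [P [Q ( [P [Q ( )]] )]]]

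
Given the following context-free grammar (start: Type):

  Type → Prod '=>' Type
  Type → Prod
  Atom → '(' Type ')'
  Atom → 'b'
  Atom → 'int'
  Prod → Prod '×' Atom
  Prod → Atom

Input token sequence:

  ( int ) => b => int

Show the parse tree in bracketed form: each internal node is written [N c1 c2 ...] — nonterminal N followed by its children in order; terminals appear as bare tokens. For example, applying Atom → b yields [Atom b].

[Type [Prod [Atom ( [Type [Prod [Atom int]]] )]] => [Type [Prod [Atom b]] => [Type [Prod [Atom int]]]]]

Type
Prod => Type
Atom => Type
( Type ) => Type
( Prod ) => Type
( Atom ) => Type
( int ) => Type
( int ) => Prod => Type
( int ) => Atom => Type
( int ) => b => Type
( int ) => b => Prod
( int ) => b => Atom
( int ) => b => int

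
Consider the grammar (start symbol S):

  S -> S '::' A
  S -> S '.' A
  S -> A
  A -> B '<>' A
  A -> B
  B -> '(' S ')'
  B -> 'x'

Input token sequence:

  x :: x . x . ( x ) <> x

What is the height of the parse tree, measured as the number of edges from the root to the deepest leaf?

[S [S [S [S [A [B x]]] :: [A [B x]]] . [A [B x]]] . [A [B ( [S [A [B x]]] )] <> [A [B x]]]]

6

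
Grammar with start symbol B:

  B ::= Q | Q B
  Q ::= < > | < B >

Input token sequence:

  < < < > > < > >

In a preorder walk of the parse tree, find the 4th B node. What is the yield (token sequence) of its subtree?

< >

[B [Q < [B [Q < [B [Q < >]] >] [B [Q < >]]] >]]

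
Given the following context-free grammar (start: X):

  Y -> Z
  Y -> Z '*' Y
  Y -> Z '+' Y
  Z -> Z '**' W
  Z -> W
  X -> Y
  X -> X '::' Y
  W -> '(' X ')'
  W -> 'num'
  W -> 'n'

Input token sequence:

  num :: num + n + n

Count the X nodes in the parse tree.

2

[X [X [Y [Z [W num]]]] :: [Y [Z [W num]] + [Y [Z [W n]] + [Y [Z [W n]]]]]]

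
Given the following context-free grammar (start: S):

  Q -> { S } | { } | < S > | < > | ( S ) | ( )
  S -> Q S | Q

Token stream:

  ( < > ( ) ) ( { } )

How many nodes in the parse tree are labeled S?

5

[S [Q ( [S [Q < >] [S [Q ( )]]] )] [S [Q ( [S [Q { }]] )]]]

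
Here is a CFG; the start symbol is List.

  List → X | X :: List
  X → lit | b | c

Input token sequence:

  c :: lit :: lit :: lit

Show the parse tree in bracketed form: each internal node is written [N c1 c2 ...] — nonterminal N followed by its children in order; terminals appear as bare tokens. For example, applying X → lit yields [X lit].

[List [X c] :: [List [X lit] :: [List [X lit] :: [List [X lit]]]]]

List
X :: List
c :: List
c :: X :: List
c :: lit :: List
c :: lit :: X :: List
c :: lit :: lit :: List
c :: lit :: lit :: X
c :: lit :: lit :: lit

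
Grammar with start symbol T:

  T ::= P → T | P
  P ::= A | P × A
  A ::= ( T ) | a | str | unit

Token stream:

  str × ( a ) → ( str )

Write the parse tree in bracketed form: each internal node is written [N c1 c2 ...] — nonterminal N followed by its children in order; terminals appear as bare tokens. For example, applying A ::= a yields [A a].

[T [P [P [A str]] × [A ( [T [P [A a]]] )]] → [T [P [A ( [T [P [A str]]] )]]]]

T
P → T
P × A → T
A × A → T
str × A → T
str × ( T ) → T
str × ( P ) → T
str × ( A ) → T
str × ( a ) → T
str × ( a ) → P
str × ( a ) → A
str × ( a ) → ( T )
str × ( a ) → ( P )
str × ( a ) → ( A )
str × ( a ) → ( str )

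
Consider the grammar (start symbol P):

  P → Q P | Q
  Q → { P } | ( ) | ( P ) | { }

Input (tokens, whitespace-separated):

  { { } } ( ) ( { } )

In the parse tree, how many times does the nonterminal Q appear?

5

[P [Q { [P [Q { }]] }] [P [Q ( )] [P [Q ( [P [Q { }]] )]]]]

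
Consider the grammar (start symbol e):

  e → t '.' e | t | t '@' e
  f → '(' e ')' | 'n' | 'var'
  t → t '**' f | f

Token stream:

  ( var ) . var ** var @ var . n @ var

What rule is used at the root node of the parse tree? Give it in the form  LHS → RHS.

[e [t [f ( [e [t [f var]]] )]] . [e [t [t [f var]] ** [f var]] @ [e [t [f var]] . [e [t [f n]] @ [e [t [f var]]]]]]]

e → t '.' e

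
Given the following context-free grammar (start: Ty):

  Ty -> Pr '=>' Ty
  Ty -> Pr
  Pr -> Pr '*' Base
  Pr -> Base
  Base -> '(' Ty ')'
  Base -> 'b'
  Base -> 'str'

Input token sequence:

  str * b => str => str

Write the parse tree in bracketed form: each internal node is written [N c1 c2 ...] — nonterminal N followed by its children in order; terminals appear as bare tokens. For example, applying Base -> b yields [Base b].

Ty
Pr => Ty
Pr * Base => Ty
Base * Base => Ty
str * Base => Ty
str * b => Ty
str * b => Pr => Ty
str * b => Base => Ty
str * b => str => Ty
str * b => str => Pr
str * b => str => Base
str * b => str => str

[Ty [Pr [Pr [Base str]] * [Base b]] => [Ty [Pr [Base str]] => [Ty [Pr [Base str]]]]]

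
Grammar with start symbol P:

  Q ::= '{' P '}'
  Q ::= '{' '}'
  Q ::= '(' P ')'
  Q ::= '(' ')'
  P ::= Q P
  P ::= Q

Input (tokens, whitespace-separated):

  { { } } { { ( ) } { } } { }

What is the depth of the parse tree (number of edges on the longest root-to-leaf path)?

[P [Q { [P [Q { }]] }] [P [Q { [P [Q { [P [Q ( )]] }] [P [Q { }]]] }] [P [Q { }]]]]

7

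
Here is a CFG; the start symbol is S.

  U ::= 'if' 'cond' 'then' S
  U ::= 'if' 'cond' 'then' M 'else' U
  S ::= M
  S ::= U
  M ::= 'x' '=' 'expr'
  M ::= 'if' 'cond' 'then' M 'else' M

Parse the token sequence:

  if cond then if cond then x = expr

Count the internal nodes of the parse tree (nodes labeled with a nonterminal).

6

[S [U if cond then [S [U if cond then [S [M x = expr]]]]]]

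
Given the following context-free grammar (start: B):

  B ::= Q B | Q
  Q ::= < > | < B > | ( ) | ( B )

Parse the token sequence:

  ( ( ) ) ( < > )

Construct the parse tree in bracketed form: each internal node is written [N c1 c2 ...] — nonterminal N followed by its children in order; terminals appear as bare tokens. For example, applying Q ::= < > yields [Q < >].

B
Q B
( B ) B
( Q ) B
( ( ) ) B
( ( ) ) Q
( ( ) ) ( B )
( ( ) ) ( Q )
( ( ) ) ( < > )

[B [Q ( [B [Q ( )]] )] [B [Q ( [B [Q < >]] )]]]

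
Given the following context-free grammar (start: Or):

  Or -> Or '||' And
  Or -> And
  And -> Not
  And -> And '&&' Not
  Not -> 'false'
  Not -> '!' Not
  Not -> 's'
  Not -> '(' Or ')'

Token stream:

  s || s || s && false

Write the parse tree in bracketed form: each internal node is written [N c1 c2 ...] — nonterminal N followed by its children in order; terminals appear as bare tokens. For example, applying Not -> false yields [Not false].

Or
Or || And
Or || And || And
And || And || And
Not || And || And
s || And || And
s || Not || And
s || s || And
s || s || And && Not
s || s || Not && Not
s || s || s && Not
s || s || s && false

[Or [Or [Or [And [Not s]]] || [And [Not s]]] || [And [And [Not s]] && [Not false]]]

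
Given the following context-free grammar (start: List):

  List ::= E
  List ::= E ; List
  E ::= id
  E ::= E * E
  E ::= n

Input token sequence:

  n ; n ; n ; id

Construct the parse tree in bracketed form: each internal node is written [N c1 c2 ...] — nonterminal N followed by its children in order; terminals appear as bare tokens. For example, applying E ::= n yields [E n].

[List [E n] ; [List [E n] ; [List [E n] ; [List [E id]]]]]

List
E ; List
n ; List
n ; E ; List
n ; n ; List
n ; n ; E ; List
n ; n ; n ; List
n ; n ; n ; E
n ; n ; n ; id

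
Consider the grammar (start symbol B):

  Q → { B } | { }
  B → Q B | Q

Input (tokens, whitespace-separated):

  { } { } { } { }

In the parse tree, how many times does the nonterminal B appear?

4

[B [Q { }] [B [Q { }] [B [Q { }] [B [Q { }]]]]]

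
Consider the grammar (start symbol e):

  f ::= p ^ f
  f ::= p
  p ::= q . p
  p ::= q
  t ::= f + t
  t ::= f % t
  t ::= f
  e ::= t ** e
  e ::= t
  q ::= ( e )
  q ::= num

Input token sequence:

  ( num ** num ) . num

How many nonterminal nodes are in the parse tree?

17

[e [t [f [p [q ( [e [t [f [p [q num]]]] ** [e [t [f [p [q num]]]]]] )] . [p [q num]]]]]]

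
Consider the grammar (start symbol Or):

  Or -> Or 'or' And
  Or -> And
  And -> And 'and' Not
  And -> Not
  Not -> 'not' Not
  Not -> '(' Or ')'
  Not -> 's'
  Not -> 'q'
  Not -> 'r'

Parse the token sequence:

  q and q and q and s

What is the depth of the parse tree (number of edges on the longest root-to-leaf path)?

6

[Or [And [And [And [And [Not q]] and [Not q]] and [Not q]] and [Not s]]]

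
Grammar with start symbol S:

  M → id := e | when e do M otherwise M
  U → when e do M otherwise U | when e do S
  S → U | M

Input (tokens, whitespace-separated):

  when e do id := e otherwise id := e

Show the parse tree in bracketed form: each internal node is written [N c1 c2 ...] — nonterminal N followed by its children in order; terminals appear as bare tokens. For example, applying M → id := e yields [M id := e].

[S [M when e do [M id := e] otherwise [M id := e]]]

S
M
when e do M otherwise M
when e do id := e otherwise M
when e do id := e otherwise id := e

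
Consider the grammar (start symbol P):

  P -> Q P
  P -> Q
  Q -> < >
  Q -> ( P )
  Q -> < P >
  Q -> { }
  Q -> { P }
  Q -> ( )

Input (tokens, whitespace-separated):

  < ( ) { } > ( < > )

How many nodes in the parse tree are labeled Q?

[P [Q < [P [Q ( )] [P [Q { }]]] >] [P [Q ( [P [Q < >]] )]]]

5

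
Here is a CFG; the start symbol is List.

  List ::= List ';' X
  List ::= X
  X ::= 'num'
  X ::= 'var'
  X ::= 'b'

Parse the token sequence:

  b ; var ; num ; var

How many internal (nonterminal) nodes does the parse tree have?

[List [List [List [List [X b]] ; [X var]] ; [X num]] ; [X var]]

8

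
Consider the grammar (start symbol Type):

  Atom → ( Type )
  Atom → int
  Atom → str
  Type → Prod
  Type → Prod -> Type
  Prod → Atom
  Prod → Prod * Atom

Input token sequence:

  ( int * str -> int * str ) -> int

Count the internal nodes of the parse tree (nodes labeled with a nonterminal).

[Type [Prod [Atom ( [Type [Prod [Prod [Atom int]] * [Atom str]] -> [Type [Prod [Prod [Atom int]] * [Atom str]]]] )]] -> [Type [Prod [Atom int]]]]

16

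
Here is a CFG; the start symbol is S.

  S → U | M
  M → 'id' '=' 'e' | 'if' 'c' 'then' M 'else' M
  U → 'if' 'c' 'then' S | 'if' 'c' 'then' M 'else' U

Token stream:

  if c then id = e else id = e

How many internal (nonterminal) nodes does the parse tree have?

[S [M if c then [M id = e] else [M id = e]]]

4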